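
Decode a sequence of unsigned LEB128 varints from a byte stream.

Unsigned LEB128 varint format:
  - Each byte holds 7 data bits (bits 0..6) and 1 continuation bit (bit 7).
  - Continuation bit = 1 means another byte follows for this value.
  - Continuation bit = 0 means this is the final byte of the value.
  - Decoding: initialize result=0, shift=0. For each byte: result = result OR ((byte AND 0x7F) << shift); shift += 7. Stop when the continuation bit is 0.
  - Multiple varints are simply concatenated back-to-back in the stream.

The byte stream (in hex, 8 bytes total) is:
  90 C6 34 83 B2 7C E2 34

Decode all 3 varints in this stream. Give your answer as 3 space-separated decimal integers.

Answer: 860944 2038019 6754

Derivation:
  byte[0]=0x90 cont=1 payload=0x10=16: acc |= 16<<0 -> acc=16 shift=7
  byte[1]=0xC6 cont=1 payload=0x46=70: acc |= 70<<7 -> acc=8976 shift=14
  byte[2]=0x34 cont=0 payload=0x34=52: acc |= 52<<14 -> acc=860944 shift=21 [end]
Varint 1: bytes[0:3] = 90 C6 34 -> value 860944 (3 byte(s))
  byte[3]=0x83 cont=1 payload=0x03=3: acc |= 3<<0 -> acc=3 shift=7
  byte[4]=0xB2 cont=1 payload=0x32=50: acc |= 50<<7 -> acc=6403 shift=14
  byte[5]=0x7C cont=0 payload=0x7C=124: acc |= 124<<14 -> acc=2038019 shift=21 [end]
Varint 2: bytes[3:6] = 83 B2 7C -> value 2038019 (3 byte(s))
  byte[6]=0xE2 cont=1 payload=0x62=98: acc |= 98<<0 -> acc=98 shift=7
  byte[7]=0x34 cont=0 payload=0x34=52: acc |= 52<<7 -> acc=6754 shift=14 [end]
Varint 3: bytes[6:8] = E2 34 -> value 6754 (2 byte(s))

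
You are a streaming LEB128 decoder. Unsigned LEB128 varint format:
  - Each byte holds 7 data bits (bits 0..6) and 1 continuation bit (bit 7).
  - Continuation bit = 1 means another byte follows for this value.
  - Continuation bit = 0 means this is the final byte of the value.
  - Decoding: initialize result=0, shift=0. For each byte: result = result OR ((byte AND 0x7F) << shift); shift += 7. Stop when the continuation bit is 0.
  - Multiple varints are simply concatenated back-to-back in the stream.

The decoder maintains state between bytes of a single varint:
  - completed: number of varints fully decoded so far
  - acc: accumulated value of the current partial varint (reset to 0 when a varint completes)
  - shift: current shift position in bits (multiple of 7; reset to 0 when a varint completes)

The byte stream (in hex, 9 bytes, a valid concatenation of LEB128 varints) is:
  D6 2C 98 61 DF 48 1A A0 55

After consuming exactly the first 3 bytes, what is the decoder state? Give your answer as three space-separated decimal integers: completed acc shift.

byte[0]=0xD6 cont=1 payload=0x56: acc |= 86<<0 -> completed=0 acc=86 shift=7
byte[1]=0x2C cont=0 payload=0x2C: varint #1 complete (value=5718); reset -> completed=1 acc=0 shift=0
byte[2]=0x98 cont=1 payload=0x18: acc |= 24<<0 -> completed=1 acc=24 shift=7

Answer: 1 24 7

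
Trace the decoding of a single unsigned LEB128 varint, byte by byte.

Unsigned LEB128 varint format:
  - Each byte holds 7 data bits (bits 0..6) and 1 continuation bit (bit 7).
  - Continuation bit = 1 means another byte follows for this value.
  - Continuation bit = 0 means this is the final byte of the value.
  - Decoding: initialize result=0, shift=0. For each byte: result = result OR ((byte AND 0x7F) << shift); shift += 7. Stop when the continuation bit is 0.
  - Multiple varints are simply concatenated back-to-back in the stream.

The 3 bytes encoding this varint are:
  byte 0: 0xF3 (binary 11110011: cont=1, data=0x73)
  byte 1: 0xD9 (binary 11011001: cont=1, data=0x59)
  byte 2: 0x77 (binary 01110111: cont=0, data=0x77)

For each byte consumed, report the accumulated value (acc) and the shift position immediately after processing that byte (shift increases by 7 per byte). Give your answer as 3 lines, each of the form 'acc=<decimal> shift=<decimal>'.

byte 0=0xF3: payload=0x73=115, contrib = 115<<0 = 115; acc -> 115, shift -> 7
byte 1=0xD9: payload=0x59=89, contrib = 89<<7 = 11392; acc -> 11507, shift -> 14
byte 2=0x77: payload=0x77=119, contrib = 119<<14 = 1949696; acc -> 1961203, shift -> 21

Answer: acc=115 shift=7
acc=11507 shift=14
acc=1961203 shift=21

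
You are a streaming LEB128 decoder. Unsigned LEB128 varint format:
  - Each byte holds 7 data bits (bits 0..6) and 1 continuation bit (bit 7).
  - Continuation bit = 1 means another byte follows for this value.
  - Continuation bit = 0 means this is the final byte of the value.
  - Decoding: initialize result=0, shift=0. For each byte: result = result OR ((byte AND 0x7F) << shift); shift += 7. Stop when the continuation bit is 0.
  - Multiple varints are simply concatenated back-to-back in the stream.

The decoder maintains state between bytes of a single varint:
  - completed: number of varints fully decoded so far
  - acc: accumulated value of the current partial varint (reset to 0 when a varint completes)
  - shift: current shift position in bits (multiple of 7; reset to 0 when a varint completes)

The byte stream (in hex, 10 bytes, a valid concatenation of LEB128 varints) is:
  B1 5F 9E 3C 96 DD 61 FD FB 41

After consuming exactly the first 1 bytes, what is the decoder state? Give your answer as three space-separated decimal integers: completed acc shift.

Answer: 0 49 7

Derivation:
byte[0]=0xB1 cont=1 payload=0x31: acc |= 49<<0 -> completed=0 acc=49 shift=7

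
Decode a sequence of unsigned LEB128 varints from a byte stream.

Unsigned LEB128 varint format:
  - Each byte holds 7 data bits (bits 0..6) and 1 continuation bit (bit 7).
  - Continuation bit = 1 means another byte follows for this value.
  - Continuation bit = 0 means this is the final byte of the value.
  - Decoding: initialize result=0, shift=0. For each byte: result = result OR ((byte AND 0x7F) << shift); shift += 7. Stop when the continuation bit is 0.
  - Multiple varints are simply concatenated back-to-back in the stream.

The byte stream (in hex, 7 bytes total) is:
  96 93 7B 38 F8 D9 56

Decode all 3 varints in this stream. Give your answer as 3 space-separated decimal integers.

  byte[0]=0x96 cont=1 payload=0x16=22: acc |= 22<<0 -> acc=22 shift=7
  byte[1]=0x93 cont=1 payload=0x13=19: acc |= 19<<7 -> acc=2454 shift=14
  byte[2]=0x7B cont=0 payload=0x7B=123: acc |= 123<<14 -> acc=2017686 shift=21 [end]
Varint 1: bytes[0:3] = 96 93 7B -> value 2017686 (3 byte(s))
  byte[3]=0x38 cont=0 payload=0x38=56: acc |= 56<<0 -> acc=56 shift=7 [end]
Varint 2: bytes[3:4] = 38 -> value 56 (1 byte(s))
  byte[4]=0xF8 cont=1 payload=0x78=120: acc |= 120<<0 -> acc=120 shift=7
  byte[5]=0xD9 cont=1 payload=0x59=89: acc |= 89<<7 -> acc=11512 shift=14
  byte[6]=0x56 cont=0 payload=0x56=86: acc |= 86<<14 -> acc=1420536 shift=21 [end]
Varint 3: bytes[4:7] = F8 D9 56 -> value 1420536 (3 byte(s))

Answer: 2017686 56 1420536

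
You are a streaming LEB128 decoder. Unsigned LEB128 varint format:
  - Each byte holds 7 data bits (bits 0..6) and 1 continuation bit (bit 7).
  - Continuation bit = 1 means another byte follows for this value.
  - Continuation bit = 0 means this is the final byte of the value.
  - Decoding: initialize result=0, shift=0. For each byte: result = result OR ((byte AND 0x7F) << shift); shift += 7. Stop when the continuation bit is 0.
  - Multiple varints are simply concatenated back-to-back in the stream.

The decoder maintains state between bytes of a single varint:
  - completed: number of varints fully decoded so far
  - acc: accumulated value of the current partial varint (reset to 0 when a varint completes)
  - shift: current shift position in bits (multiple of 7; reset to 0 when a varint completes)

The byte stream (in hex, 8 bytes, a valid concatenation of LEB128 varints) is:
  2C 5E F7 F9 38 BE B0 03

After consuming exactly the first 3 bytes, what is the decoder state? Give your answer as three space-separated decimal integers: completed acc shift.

Answer: 2 119 7

Derivation:
byte[0]=0x2C cont=0 payload=0x2C: varint #1 complete (value=44); reset -> completed=1 acc=0 shift=0
byte[1]=0x5E cont=0 payload=0x5E: varint #2 complete (value=94); reset -> completed=2 acc=0 shift=0
byte[2]=0xF7 cont=1 payload=0x77: acc |= 119<<0 -> completed=2 acc=119 shift=7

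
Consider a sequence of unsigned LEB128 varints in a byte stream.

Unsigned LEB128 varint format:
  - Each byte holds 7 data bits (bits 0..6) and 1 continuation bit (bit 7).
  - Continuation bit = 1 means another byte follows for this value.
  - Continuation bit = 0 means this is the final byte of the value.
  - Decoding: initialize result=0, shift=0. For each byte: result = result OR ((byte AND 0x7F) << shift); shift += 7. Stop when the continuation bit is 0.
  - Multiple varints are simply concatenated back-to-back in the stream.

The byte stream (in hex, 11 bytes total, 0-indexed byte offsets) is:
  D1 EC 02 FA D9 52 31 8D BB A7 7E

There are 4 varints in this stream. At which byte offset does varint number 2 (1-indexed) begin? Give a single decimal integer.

  byte[0]=0xD1 cont=1 payload=0x51=81: acc |= 81<<0 -> acc=81 shift=7
  byte[1]=0xEC cont=1 payload=0x6C=108: acc |= 108<<7 -> acc=13905 shift=14
  byte[2]=0x02 cont=0 payload=0x02=2: acc |= 2<<14 -> acc=46673 shift=21 [end]
Varint 1: bytes[0:3] = D1 EC 02 -> value 46673 (3 byte(s))
  byte[3]=0xFA cont=1 payload=0x7A=122: acc |= 122<<0 -> acc=122 shift=7
  byte[4]=0xD9 cont=1 payload=0x59=89: acc |= 89<<7 -> acc=11514 shift=14
  byte[5]=0x52 cont=0 payload=0x52=82: acc |= 82<<14 -> acc=1355002 shift=21 [end]
Varint 2: bytes[3:6] = FA D9 52 -> value 1355002 (3 byte(s))
  byte[6]=0x31 cont=0 payload=0x31=49: acc |= 49<<0 -> acc=49 shift=7 [end]
Varint 3: bytes[6:7] = 31 -> value 49 (1 byte(s))
  byte[7]=0x8D cont=1 payload=0x0D=13: acc |= 13<<0 -> acc=13 shift=7
  byte[8]=0xBB cont=1 payload=0x3B=59: acc |= 59<<7 -> acc=7565 shift=14
  byte[9]=0xA7 cont=1 payload=0x27=39: acc |= 39<<14 -> acc=646541 shift=21
  byte[10]=0x7E cont=0 payload=0x7E=126: acc |= 126<<21 -> acc=264887693 shift=28 [end]
Varint 4: bytes[7:11] = 8D BB A7 7E -> value 264887693 (4 byte(s))

Answer: 3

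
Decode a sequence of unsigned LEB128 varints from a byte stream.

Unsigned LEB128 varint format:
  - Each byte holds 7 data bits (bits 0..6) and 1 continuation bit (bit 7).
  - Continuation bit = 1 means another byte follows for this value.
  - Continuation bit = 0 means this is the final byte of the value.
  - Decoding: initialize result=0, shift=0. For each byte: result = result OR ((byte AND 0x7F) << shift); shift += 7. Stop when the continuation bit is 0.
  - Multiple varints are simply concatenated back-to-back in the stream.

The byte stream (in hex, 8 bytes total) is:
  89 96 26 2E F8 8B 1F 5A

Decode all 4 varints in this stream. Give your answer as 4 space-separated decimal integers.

  byte[0]=0x89 cont=1 payload=0x09=9: acc |= 9<<0 -> acc=9 shift=7
  byte[1]=0x96 cont=1 payload=0x16=22: acc |= 22<<7 -> acc=2825 shift=14
  byte[2]=0x26 cont=0 payload=0x26=38: acc |= 38<<14 -> acc=625417 shift=21 [end]
Varint 1: bytes[0:3] = 89 96 26 -> value 625417 (3 byte(s))
  byte[3]=0x2E cont=0 payload=0x2E=46: acc |= 46<<0 -> acc=46 shift=7 [end]
Varint 2: bytes[3:4] = 2E -> value 46 (1 byte(s))
  byte[4]=0xF8 cont=1 payload=0x78=120: acc |= 120<<0 -> acc=120 shift=7
  byte[5]=0x8B cont=1 payload=0x0B=11: acc |= 11<<7 -> acc=1528 shift=14
  byte[6]=0x1F cont=0 payload=0x1F=31: acc |= 31<<14 -> acc=509432 shift=21 [end]
Varint 3: bytes[4:7] = F8 8B 1F -> value 509432 (3 byte(s))
  byte[7]=0x5A cont=0 payload=0x5A=90: acc |= 90<<0 -> acc=90 shift=7 [end]
Varint 4: bytes[7:8] = 5A -> value 90 (1 byte(s))

Answer: 625417 46 509432 90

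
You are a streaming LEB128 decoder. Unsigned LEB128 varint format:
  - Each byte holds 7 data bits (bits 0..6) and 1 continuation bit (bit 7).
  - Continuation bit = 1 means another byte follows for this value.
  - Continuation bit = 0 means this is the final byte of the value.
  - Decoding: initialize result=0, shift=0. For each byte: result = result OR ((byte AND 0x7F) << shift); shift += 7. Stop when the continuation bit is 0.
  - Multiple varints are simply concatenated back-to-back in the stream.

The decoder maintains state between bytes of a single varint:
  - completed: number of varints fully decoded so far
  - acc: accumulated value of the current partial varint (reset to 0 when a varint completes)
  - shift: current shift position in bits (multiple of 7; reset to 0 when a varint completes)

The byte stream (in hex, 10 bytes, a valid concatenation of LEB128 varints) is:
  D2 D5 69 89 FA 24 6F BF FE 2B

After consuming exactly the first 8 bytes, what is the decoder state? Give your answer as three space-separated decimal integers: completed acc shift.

Answer: 3 63 7

Derivation:
byte[0]=0xD2 cont=1 payload=0x52: acc |= 82<<0 -> completed=0 acc=82 shift=7
byte[1]=0xD5 cont=1 payload=0x55: acc |= 85<<7 -> completed=0 acc=10962 shift=14
byte[2]=0x69 cont=0 payload=0x69: varint #1 complete (value=1731282); reset -> completed=1 acc=0 shift=0
byte[3]=0x89 cont=1 payload=0x09: acc |= 9<<0 -> completed=1 acc=9 shift=7
byte[4]=0xFA cont=1 payload=0x7A: acc |= 122<<7 -> completed=1 acc=15625 shift=14
byte[5]=0x24 cont=0 payload=0x24: varint #2 complete (value=605449); reset -> completed=2 acc=0 shift=0
byte[6]=0x6F cont=0 payload=0x6F: varint #3 complete (value=111); reset -> completed=3 acc=0 shift=0
byte[7]=0xBF cont=1 payload=0x3F: acc |= 63<<0 -> completed=3 acc=63 shift=7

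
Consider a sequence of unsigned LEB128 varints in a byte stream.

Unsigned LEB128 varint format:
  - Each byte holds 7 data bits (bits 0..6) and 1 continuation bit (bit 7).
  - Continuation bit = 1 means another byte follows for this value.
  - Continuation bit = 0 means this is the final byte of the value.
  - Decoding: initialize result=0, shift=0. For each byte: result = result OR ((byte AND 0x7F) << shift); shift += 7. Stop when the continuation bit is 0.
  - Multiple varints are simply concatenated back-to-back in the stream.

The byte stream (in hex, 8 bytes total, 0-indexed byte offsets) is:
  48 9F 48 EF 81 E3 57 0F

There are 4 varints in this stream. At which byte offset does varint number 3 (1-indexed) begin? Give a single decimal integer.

  byte[0]=0x48 cont=0 payload=0x48=72: acc |= 72<<0 -> acc=72 shift=7 [end]
Varint 1: bytes[0:1] = 48 -> value 72 (1 byte(s))
  byte[1]=0x9F cont=1 payload=0x1F=31: acc |= 31<<0 -> acc=31 shift=7
  byte[2]=0x48 cont=0 payload=0x48=72: acc |= 72<<7 -> acc=9247 shift=14 [end]
Varint 2: bytes[1:3] = 9F 48 -> value 9247 (2 byte(s))
  byte[3]=0xEF cont=1 payload=0x6F=111: acc |= 111<<0 -> acc=111 shift=7
  byte[4]=0x81 cont=1 payload=0x01=1: acc |= 1<<7 -> acc=239 shift=14
  byte[5]=0xE3 cont=1 payload=0x63=99: acc |= 99<<14 -> acc=1622255 shift=21
  byte[6]=0x57 cont=0 payload=0x57=87: acc |= 87<<21 -> acc=184074479 shift=28 [end]
Varint 3: bytes[3:7] = EF 81 E3 57 -> value 184074479 (4 byte(s))
  byte[7]=0x0F cont=0 payload=0x0F=15: acc |= 15<<0 -> acc=15 shift=7 [end]
Varint 4: bytes[7:8] = 0F -> value 15 (1 byte(s))

Answer: 3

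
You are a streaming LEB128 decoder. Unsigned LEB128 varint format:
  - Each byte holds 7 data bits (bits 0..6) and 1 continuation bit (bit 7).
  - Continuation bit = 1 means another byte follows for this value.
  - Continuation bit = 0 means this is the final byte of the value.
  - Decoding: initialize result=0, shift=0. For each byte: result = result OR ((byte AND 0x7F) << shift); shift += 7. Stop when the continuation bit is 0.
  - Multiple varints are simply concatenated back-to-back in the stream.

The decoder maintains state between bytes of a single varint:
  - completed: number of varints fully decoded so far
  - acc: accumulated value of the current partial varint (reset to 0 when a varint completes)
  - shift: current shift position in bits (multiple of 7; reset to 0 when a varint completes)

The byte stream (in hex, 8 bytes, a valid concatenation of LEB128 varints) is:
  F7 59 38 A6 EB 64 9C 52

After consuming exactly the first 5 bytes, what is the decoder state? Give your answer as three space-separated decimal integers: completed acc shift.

byte[0]=0xF7 cont=1 payload=0x77: acc |= 119<<0 -> completed=0 acc=119 shift=7
byte[1]=0x59 cont=0 payload=0x59: varint #1 complete (value=11511); reset -> completed=1 acc=0 shift=0
byte[2]=0x38 cont=0 payload=0x38: varint #2 complete (value=56); reset -> completed=2 acc=0 shift=0
byte[3]=0xA6 cont=1 payload=0x26: acc |= 38<<0 -> completed=2 acc=38 shift=7
byte[4]=0xEB cont=1 payload=0x6B: acc |= 107<<7 -> completed=2 acc=13734 shift=14

Answer: 2 13734 14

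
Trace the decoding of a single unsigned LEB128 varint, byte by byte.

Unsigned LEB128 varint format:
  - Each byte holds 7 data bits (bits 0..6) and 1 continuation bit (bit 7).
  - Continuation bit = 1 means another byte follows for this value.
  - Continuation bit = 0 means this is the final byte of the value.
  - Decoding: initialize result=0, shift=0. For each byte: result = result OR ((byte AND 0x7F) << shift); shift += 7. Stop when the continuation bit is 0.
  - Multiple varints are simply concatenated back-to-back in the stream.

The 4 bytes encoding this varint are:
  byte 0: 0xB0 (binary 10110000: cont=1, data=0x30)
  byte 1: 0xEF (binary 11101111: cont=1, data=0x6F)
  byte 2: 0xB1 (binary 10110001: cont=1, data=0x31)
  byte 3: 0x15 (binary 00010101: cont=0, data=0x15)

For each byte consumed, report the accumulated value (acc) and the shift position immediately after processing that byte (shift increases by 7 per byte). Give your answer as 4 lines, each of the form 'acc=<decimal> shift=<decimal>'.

byte 0=0xB0: payload=0x30=48, contrib = 48<<0 = 48; acc -> 48, shift -> 7
byte 1=0xEF: payload=0x6F=111, contrib = 111<<7 = 14208; acc -> 14256, shift -> 14
byte 2=0xB1: payload=0x31=49, contrib = 49<<14 = 802816; acc -> 817072, shift -> 21
byte 3=0x15: payload=0x15=21, contrib = 21<<21 = 44040192; acc -> 44857264, shift -> 28

Answer: acc=48 shift=7
acc=14256 shift=14
acc=817072 shift=21
acc=44857264 shift=28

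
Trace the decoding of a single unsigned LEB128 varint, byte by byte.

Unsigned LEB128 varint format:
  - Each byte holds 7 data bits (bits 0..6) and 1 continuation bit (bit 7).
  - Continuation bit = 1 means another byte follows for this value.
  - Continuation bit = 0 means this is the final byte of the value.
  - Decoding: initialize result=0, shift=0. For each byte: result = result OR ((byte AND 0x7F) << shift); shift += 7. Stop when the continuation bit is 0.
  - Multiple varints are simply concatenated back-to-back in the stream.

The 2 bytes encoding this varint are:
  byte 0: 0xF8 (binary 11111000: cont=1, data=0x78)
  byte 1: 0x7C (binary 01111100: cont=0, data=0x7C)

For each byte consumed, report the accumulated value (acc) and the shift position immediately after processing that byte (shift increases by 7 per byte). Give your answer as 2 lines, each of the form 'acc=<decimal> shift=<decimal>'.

byte 0=0xF8: payload=0x78=120, contrib = 120<<0 = 120; acc -> 120, shift -> 7
byte 1=0x7C: payload=0x7C=124, contrib = 124<<7 = 15872; acc -> 15992, shift -> 14

Answer: acc=120 shift=7
acc=15992 shift=14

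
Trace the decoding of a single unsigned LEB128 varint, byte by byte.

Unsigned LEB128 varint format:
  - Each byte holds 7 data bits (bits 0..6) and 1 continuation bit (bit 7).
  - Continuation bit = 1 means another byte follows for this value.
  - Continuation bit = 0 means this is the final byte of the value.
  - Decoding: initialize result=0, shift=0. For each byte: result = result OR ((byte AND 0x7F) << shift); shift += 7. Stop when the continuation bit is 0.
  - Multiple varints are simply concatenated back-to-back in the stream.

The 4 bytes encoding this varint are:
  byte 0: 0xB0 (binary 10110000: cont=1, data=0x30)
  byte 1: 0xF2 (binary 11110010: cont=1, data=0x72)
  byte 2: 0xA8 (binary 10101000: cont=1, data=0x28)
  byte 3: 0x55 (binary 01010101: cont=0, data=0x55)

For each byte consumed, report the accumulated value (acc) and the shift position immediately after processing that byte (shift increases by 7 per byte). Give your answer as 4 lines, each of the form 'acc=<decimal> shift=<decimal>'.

byte 0=0xB0: payload=0x30=48, contrib = 48<<0 = 48; acc -> 48, shift -> 7
byte 1=0xF2: payload=0x72=114, contrib = 114<<7 = 14592; acc -> 14640, shift -> 14
byte 2=0xA8: payload=0x28=40, contrib = 40<<14 = 655360; acc -> 670000, shift -> 21
byte 3=0x55: payload=0x55=85, contrib = 85<<21 = 178257920; acc -> 178927920, shift -> 28

Answer: acc=48 shift=7
acc=14640 shift=14
acc=670000 shift=21
acc=178927920 shift=28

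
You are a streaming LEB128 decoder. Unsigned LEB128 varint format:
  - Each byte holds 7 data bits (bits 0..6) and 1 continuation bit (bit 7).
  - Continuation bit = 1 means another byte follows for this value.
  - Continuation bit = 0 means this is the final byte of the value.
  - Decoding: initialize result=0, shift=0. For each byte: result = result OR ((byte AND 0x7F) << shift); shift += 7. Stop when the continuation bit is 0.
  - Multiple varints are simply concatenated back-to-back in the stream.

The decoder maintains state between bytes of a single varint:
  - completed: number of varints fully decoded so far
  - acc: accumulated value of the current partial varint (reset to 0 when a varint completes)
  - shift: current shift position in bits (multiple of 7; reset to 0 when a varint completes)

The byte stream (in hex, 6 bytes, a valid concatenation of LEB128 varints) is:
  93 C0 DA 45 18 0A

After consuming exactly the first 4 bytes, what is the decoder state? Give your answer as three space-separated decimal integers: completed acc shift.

Answer: 1 0 0

Derivation:
byte[0]=0x93 cont=1 payload=0x13: acc |= 19<<0 -> completed=0 acc=19 shift=7
byte[1]=0xC0 cont=1 payload=0x40: acc |= 64<<7 -> completed=0 acc=8211 shift=14
byte[2]=0xDA cont=1 payload=0x5A: acc |= 90<<14 -> completed=0 acc=1482771 shift=21
byte[3]=0x45 cont=0 payload=0x45: varint #1 complete (value=146186259); reset -> completed=1 acc=0 shift=0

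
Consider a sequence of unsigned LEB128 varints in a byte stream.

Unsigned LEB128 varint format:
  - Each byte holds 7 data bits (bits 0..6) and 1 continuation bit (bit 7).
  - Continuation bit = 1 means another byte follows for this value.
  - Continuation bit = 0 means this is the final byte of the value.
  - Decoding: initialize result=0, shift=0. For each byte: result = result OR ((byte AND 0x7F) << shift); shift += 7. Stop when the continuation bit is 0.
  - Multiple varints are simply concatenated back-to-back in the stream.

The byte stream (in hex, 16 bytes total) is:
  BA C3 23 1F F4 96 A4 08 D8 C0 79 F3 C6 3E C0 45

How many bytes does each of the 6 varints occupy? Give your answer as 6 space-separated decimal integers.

  byte[0]=0xBA cont=1 payload=0x3A=58: acc |= 58<<0 -> acc=58 shift=7
  byte[1]=0xC3 cont=1 payload=0x43=67: acc |= 67<<7 -> acc=8634 shift=14
  byte[2]=0x23 cont=0 payload=0x23=35: acc |= 35<<14 -> acc=582074 shift=21 [end]
Varint 1: bytes[0:3] = BA C3 23 -> value 582074 (3 byte(s))
  byte[3]=0x1F cont=0 payload=0x1F=31: acc |= 31<<0 -> acc=31 shift=7 [end]
Varint 2: bytes[3:4] = 1F -> value 31 (1 byte(s))
  byte[4]=0xF4 cont=1 payload=0x74=116: acc |= 116<<0 -> acc=116 shift=7
  byte[5]=0x96 cont=1 payload=0x16=22: acc |= 22<<7 -> acc=2932 shift=14
  byte[6]=0xA4 cont=1 payload=0x24=36: acc |= 36<<14 -> acc=592756 shift=21
  byte[7]=0x08 cont=0 payload=0x08=8: acc |= 8<<21 -> acc=17369972 shift=28 [end]
Varint 3: bytes[4:8] = F4 96 A4 08 -> value 17369972 (4 byte(s))
  byte[8]=0xD8 cont=1 payload=0x58=88: acc |= 88<<0 -> acc=88 shift=7
  byte[9]=0xC0 cont=1 payload=0x40=64: acc |= 64<<7 -> acc=8280 shift=14
  byte[10]=0x79 cont=0 payload=0x79=121: acc |= 121<<14 -> acc=1990744 shift=21 [end]
Varint 4: bytes[8:11] = D8 C0 79 -> value 1990744 (3 byte(s))
  byte[11]=0xF3 cont=1 payload=0x73=115: acc |= 115<<0 -> acc=115 shift=7
  byte[12]=0xC6 cont=1 payload=0x46=70: acc |= 70<<7 -> acc=9075 shift=14
  byte[13]=0x3E cont=0 payload=0x3E=62: acc |= 62<<14 -> acc=1024883 shift=21 [end]
Varint 5: bytes[11:14] = F3 C6 3E -> value 1024883 (3 byte(s))
  byte[14]=0xC0 cont=1 payload=0x40=64: acc |= 64<<0 -> acc=64 shift=7
  byte[15]=0x45 cont=0 payload=0x45=69: acc |= 69<<7 -> acc=8896 shift=14 [end]
Varint 6: bytes[14:16] = C0 45 -> value 8896 (2 byte(s))

Answer: 3 1 4 3 3 2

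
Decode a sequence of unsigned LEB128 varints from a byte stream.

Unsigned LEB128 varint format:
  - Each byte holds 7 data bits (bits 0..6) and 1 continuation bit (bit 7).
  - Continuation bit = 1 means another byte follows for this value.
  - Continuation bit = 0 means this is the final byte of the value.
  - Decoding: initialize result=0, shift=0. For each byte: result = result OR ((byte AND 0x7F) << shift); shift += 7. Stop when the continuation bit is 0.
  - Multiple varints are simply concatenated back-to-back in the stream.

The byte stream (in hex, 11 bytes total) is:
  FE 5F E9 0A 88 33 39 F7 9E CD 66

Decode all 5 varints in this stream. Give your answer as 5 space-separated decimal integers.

Answer: 12286 1385 6536 57 215175031

Derivation:
  byte[0]=0xFE cont=1 payload=0x7E=126: acc |= 126<<0 -> acc=126 shift=7
  byte[1]=0x5F cont=0 payload=0x5F=95: acc |= 95<<7 -> acc=12286 shift=14 [end]
Varint 1: bytes[0:2] = FE 5F -> value 12286 (2 byte(s))
  byte[2]=0xE9 cont=1 payload=0x69=105: acc |= 105<<0 -> acc=105 shift=7
  byte[3]=0x0A cont=0 payload=0x0A=10: acc |= 10<<7 -> acc=1385 shift=14 [end]
Varint 2: bytes[2:4] = E9 0A -> value 1385 (2 byte(s))
  byte[4]=0x88 cont=1 payload=0x08=8: acc |= 8<<0 -> acc=8 shift=7
  byte[5]=0x33 cont=0 payload=0x33=51: acc |= 51<<7 -> acc=6536 shift=14 [end]
Varint 3: bytes[4:6] = 88 33 -> value 6536 (2 byte(s))
  byte[6]=0x39 cont=0 payload=0x39=57: acc |= 57<<0 -> acc=57 shift=7 [end]
Varint 4: bytes[6:7] = 39 -> value 57 (1 byte(s))
  byte[7]=0xF7 cont=1 payload=0x77=119: acc |= 119<<0 -> acc=119 shift=7
  byte[8]=0x9E cont=1 payload=0x1E=30: acc |= 30<<7 -> acc=3959 shift=14
  byte[9]=0xCD cont=1 payload=0x4D=77: acc |= 77<<14 -> acc=1265527 shift=21
  byte[10]=0x66 cont=0 payload=0x66=102: acc |= 102<<21 -> acc=215175031 shift=28 [end]
Varint 5: bytes[7:11] = F7 9E CD 66 -> value 215175031 (4 byte(s))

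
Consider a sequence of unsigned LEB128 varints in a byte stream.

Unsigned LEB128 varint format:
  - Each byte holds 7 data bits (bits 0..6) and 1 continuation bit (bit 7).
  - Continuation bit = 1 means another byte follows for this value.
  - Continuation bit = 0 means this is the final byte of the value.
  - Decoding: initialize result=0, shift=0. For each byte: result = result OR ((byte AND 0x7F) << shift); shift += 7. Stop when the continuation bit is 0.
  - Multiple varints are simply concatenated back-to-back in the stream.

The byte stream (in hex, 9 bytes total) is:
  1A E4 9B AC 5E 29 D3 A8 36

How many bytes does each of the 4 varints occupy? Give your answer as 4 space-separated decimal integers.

  byte[0]=0x1A cont=0 payload=0x1A=26: acc |= 26<<0 -> acc=26 shift=7 [end]
Varint 1: bytes[0:1] = 1A -> value 26 (1 byte(s))
  byte[1]=0xE4 cont=1 payload=0x64=100: acc |= 100<<0 -> acc=100 shift=7
  byte[2]=0x9B cont=1 payload=0x1B=27: acc |= 27<<7 -> acc=3556 shift=14
  byte[3]=0xAC cont=1 payload=0x2C=44: acc |= 44<<14 -> acc=724452 shift=21
  byte[4]=0x5E cont=0 payload=0x5E=94: acc |= 94<<21 -> acc=197856740 shift=28 [end]
Varint 2: bytes[1:5] = E4 9B AC 5E -> value 197856740 (4 byte(s))
  byte[5]=0x29 cont=0 payload=0x29=41: acc |= 41<<0 -> acc=41 shift=7 [end]
Varint 3: bytes[5:6] = 29 -> value 41 (1 byte(s))
  byte[6]=0xD3 cont=1 payload=0x53=83: acc |= 83<<0 -> acc=83 shift=7
  byte[7]=0xA8 cont=1 payload=0x28=40: acc |= 40<<7 -> acc=5203 shift=14
  byte[8]=0x36 cont=0 payload=0x36=54: acc |= 54<<14 -> acc=889939 shift=21 [end]
Varint 4: bytes[6:9] = D3 A8 36 -> value 889939 (3 byte(s))

Answer: 1 4 1 3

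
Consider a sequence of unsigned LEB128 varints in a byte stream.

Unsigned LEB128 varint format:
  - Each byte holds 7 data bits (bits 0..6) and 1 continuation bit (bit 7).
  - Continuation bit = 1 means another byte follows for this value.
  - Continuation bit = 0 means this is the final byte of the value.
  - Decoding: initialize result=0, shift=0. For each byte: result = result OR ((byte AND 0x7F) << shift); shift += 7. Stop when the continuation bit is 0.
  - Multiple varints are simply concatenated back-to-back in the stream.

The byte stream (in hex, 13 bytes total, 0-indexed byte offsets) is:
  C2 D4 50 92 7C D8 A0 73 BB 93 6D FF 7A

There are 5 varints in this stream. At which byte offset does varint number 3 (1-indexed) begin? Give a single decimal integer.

  byte[0]=0xC2 cont=1 payload=0x42=66: acc |= 66<<0 -> acc=66 shift=7
  byte[1]=0xD4 cont=1 payload=0x54=84: acc |= 84<<7 -> acc=10818 shift=14
  byte[2]=0x50 cont=0 payload=0x50=80: acc |= 80<<14 -> acc=1321538 shift=21 [end]
Varint 1: bytes[0:3] = C2 D4 50 -> value 1321538 (3 byte(s))
  byte[3]=0x92 cont=1 payload=0x12=18: acc |= 18<<0 -> acc=18 shift=7
  byte[4]=0x7C cont=0 payload=0x7C=124: acc |= 124<<7 -> acc=15890 shift=14 [end]
Varint 2: bytes[3:5] = 92 7C -> value 15890 (2 byte(s))
  byte[5]=0xD8 cont=1 payload=0x58=88: acc |= 88<<0 -> acc=88 shift=7
  byte[6]=0xA0 cont=1 payload=0x20=32: acc |= 32<<7 -> acc=4184 shift=14
  byte[7]=0x73 cont=0 payload=0x73=115: acc |= 115<<14 -> acc=1888344 shift=21 [end]
Varint 3: bytes[5:8] = D8 A0 73 -> value 1888344 (3 byte(s))
  byte[8]=0xBB cont=1 payload=0x3B=59: acc |= 59<<0 -> acc=59 shift=7
  byte[9]=0x93 cont=1 payload=0x13=19: acc |= 19<<7 -> acc=2491 shift=14
  byte[10]=0x6D cont=0 payload=0x6D=109: acc |= 109<<14 -> acc=1788347 shift=21 [end]
Varint 4: bytes[8:11] = BB 93 6D -> value 1788347 (3 byte(s))
  byte[11]=0xFF cont=1 payload=0x7F=127: acc |= 127<<0 -> acc=127 shift=7
  byte[12]=0x7A cont=0 payload=0x7A=122: acc |= 122<<7 -> acc=15743 shift=14 [end]
Varint 5: bytes[11:13] = FF 7A -> value 15743 (2 byte(s))

Answer: 5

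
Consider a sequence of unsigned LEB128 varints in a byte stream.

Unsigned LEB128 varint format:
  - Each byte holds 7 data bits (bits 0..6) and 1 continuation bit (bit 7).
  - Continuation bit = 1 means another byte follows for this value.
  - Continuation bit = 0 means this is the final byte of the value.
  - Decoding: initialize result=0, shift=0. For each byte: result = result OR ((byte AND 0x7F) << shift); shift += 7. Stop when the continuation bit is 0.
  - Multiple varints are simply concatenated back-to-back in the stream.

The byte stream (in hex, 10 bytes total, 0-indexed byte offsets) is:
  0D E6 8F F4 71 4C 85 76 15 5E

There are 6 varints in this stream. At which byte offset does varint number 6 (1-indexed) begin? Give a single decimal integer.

Answer: 9

Derivation:
  byte[0]=0x0D cont=0 payload=0x0D=13: acc |= 13<<0 -> acc=13 shift=7 [end]
Varint 1: bytes[0:1] = 0D -> value 13 (1 byte(s))
  byte[1]=0xE6 cont=1 payload=0x66=102: acc |= 102<<0 -> acc=102 shift=7
  byte[2]=0x8F cont=1 payload=0x0F=15: acc |= 15<<7 -> acc=2022 shift=14
  byte[3]=0xF4 cont=1 payload=0x74=116: acc |= 116<<14 -> acc=1902566 shift=21
  byte[4]=0x71 cont=0 payload=0x71=113: acc |= 113<<21 -> acc=238880742 shift=28 [end]
Varint 2: bytes[1:5] = E6 8F F4 71 -> value 238880742 (4 byte(s))
  byte[5]=0x4C cont=0 payload=0x4C=76: acc |= 76<<0 -> acc=76 shift=7 [end]
Varint 3: bytes[5:6] = 4C -> value 76 (1 byte(s))
  byte[6]=0x85 cont=1 payload=0x05=5: acc |= 5<<0 -> acc=5 shift=7
  byte[7]=0x76 cont=0 payload=0x76=118: acc |= 118<<7 -> acc=15109 shift=14 [end]
Varint 4: bytes[6:8] = 85 76 -> value 15109 (2 byte(s))
  byte[8]=0x15 cont=0 payload=0x15=21: acc |= 21<<0 -> acc=21 shift=7 [end]
Varint 5: bytes[8:9] = 15 -> value 21 (1 byte(s))
  byte[9]=0x5E cont=0 payload=0x5E=94: acc |= 94<<0 -> acc=94 shift=7 [end]
Varint 6: bytes[9:10] = 5E -> value 94 (1 byte(s))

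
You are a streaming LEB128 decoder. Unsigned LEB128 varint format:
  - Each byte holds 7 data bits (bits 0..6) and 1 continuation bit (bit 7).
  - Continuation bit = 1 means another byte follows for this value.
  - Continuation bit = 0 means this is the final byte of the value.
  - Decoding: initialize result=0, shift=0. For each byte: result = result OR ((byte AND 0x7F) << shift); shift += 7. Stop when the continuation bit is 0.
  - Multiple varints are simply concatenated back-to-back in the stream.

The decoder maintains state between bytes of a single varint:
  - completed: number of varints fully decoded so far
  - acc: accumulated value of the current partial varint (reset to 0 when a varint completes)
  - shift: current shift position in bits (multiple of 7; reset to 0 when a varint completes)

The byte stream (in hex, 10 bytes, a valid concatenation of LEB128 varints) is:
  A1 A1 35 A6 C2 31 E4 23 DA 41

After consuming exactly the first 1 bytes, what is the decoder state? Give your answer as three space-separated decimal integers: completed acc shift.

Answer: 0 33 7

Derivation:
byte[0]=0xA1 cont=1 payload=0x21: acc |= 33<<0 -> completed=0 acc=33 shift=7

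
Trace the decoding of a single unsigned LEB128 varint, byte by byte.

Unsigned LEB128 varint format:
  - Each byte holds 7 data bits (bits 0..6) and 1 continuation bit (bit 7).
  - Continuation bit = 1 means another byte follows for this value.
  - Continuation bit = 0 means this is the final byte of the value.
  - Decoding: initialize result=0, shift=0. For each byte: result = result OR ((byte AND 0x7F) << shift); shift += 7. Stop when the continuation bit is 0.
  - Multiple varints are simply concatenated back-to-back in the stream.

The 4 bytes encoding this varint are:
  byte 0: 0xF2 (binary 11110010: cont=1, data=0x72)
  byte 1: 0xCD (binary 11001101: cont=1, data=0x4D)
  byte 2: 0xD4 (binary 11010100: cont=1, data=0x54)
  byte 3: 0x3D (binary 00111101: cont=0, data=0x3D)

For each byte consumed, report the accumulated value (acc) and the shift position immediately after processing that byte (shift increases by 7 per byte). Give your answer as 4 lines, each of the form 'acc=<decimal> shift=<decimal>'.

byte 0=0xF2: payload=0x72=114, contrib = 114<<0 = 114; acc -> 114, shift -> 7
byte 1=0xCD: payload=0x4D=77, contrib = 77<<7 = 9856; acc -> 9970, shift -> 14
byte 2=0xD4: payload=0x54=84, contrib = 84<<14 = 1376256; acc -> 1386226, shift -> 21
byte 3=0x3D: payload=0x3D=61, contrib = 61<<21 = 127926272; acc -> 129312498, shift -> 28

Answer: acc=114 shift=7
acc=9970 shift=14
acc=1386226 shift=21
acc=129312498 shift=28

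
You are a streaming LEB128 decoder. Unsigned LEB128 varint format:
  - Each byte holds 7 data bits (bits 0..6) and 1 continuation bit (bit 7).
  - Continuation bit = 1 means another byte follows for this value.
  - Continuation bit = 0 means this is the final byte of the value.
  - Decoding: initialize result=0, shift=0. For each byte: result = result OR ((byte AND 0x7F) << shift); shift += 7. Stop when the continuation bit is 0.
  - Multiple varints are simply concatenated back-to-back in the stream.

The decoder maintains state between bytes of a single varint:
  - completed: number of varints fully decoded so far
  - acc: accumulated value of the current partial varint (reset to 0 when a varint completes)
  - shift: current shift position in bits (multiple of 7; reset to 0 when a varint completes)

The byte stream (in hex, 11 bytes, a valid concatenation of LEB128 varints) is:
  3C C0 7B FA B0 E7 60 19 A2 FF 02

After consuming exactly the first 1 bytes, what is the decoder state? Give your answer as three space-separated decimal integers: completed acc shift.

byte[0]=0x3C cont=0 payload=0x3C: varint #1 complete (value=60); reset -> completed=1 acc=0 shift=0

Answer: 1 0 0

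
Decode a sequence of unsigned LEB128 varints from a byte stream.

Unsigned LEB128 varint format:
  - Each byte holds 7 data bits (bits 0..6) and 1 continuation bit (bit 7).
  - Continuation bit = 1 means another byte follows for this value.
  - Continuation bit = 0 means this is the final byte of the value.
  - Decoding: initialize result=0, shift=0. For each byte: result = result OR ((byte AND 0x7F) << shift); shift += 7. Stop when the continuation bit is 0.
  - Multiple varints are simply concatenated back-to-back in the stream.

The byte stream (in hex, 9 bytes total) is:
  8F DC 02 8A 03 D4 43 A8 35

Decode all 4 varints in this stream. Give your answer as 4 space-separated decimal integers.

  byte[0]=0x8F cont=1 payload=0x0F=15: acc |= 15<<0 -> acc=15 shift=7
  byte[1]=0xDC cont=1 payload=0x5C=92: acc |= 92<<7 -> acc=11791 shift=14
  byte[2]=0x02 cont=0 payload=0x02=2: acc |= 2<<14 -> acc=44559 shift=21 [end]
Varint 1: bytes[0:3] = 8F DC 02 -> value 44559 (3 byte(s))
  byte[3]=0x8A cont=1 payload=0x0A=10: acc |= 10<<0 -> acc=10 shift=7
  byte[4]=0x03 cont=0 payload=0x03=3: acc |= 3<<7 -> acc=394 shift=14 [end]
Varint 2: bytes[3:5] = 8A 03 -> value 394 (2 byte(s))
  byte[5]=0xD4 cont=1 payload=0x54=84: acc |= 84<<0 -> acc=84 shift=7
  byte[6]=0x43 cont=0 payload=0x43=67: acc |= 67<<7 -> acc=8660 shift=14 [end]
Varint 3: bytes[5:7] = D4 43 -> value 8660 (2 byte(s))
  byte[7]=0xA8 cont=1 payload=0x28=40: acc |= 40<<0 -> acc=40 shift=7
  byte[8]=0x35 cont=0 payload=0x35=53: acc |= 53<<7 -> acc=6824 shift=14 [end]
Varint 4: bytes[7:9] = A8 35 -> value 6824 (2 byte(s))

Answer: 44559 394 8660 6824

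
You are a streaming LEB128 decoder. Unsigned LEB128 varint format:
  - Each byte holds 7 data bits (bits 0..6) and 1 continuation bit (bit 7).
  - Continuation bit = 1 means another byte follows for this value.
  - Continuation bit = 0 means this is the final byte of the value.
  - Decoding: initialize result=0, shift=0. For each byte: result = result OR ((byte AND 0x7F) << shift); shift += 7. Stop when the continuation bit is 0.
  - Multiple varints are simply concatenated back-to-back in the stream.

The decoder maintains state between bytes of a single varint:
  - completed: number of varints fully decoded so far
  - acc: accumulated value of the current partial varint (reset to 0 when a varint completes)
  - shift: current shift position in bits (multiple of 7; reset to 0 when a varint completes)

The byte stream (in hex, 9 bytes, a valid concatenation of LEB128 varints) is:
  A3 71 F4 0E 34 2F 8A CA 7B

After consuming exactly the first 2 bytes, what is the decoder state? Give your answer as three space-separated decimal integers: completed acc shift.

byte[0]=0xA3 cont=1 payload=0x23: acc |= 35<<0 -> completed=0 acc=35 shift=7
byte[1]=0x71 cont=0 payload=0x71: varint #1 complete (value=14499); reset -> completed=1 acc=0 shift=0

Answer: 1 0 0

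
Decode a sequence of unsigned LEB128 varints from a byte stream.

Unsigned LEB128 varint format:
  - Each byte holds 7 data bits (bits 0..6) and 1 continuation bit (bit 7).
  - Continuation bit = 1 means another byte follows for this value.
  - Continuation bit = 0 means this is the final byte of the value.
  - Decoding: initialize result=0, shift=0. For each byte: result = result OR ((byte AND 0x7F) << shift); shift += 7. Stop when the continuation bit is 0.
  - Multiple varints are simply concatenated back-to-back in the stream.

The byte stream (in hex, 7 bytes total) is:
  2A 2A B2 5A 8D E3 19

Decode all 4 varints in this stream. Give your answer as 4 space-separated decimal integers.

  byte[0]=0x2A cont=0 payload=0x2A=42: acc |= 42<<0 -> acc=42 shift=7 [end]
Varint 1: bytes[0:1] = 2A -> value 42 (1 byte(s))
  byte[1]=0x2A cont=0 payload=0x2A=42: acc |= 42<<0 -> acc=42 shift=7 [end]
Varint 2: bytes[1:2] = 2A -> value 42 (1 byte(s))
  byte[2]=0xB2 cont=1 payload=0x32=50: acc |= 50<<0 -> acc=50 shift=7
  byte[3]=0x5A cont=0 payload=0x5A=90: acc |= 90<<7 -> acc=11570 shift=14 [end]
Varint 3: bytes[2:4] = B2 5A -> value 11570 (2 byte(s))
  byte[4]=0x8D cont=1 payload=0x0D=13: acc |= 13<<0 -> acc=13 shift=7
  byte[5]=0xE3 cont=1 payload=0x63=99: acc |= 99<<7 -> acc=12685 shift=14
  byte[6]=0x19 cont=0 payload=0x19=25: acc |= 25<<14 -> acc=422285 shift=21 [end]
Varint 4: bytes[4:7] = 8D E3 19 -> value 422285 (3 byte(s))

Answer: 42 42 11570 422285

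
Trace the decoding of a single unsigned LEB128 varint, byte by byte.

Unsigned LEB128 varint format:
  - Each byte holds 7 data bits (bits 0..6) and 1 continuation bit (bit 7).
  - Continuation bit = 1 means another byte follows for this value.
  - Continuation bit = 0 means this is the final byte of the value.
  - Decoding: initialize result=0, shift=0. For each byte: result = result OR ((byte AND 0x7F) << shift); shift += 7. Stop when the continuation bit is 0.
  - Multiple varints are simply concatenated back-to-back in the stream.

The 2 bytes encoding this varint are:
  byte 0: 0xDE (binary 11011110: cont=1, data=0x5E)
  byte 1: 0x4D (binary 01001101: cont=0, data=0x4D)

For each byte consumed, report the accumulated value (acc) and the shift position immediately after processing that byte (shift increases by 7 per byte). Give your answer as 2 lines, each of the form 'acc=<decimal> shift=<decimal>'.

Answer: acc=94 shift=7
acc=9950 shift=14

Derivation:
byte 0=0xDE: payload=0x5E=94, contrib = 94<<0 = 94; acc -> 94, shift -> 7
byte 1=0x4D: payload=0x4D=77, contrib = 77<<7 = 9856; acc -> 9950, shift -> 14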